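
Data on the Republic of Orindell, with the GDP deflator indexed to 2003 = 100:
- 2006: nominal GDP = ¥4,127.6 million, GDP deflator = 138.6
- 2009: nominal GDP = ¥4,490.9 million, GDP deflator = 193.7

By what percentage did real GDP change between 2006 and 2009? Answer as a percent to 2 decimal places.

-22.15%

Deflate each year: 2006 → 4127.6/1.386 = 2978.07; 2009 → 4490.9/1.937 = 2318.48.
So real GDP changed by 2318.48/2978.07 − 1 = -0.2215, i.e. -22.15%.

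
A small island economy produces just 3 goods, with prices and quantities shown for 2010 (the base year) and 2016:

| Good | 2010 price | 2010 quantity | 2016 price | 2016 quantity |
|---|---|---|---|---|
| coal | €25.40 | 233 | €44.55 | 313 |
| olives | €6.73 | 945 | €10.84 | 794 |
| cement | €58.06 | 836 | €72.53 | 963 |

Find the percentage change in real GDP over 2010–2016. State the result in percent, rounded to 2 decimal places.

Real GDP 2010 = Nominal GDP 2010 = 25.40·233 + 6.73·945 + 58.06·836 = 60816.21.
Real GDP 2016 (at 2010 prices) = 25.40·313 + 6.73·794 + 58.06·963 = 69205.60.
Real growth = 69205.60/60816.21 − 1 = 0.1379.

13.79%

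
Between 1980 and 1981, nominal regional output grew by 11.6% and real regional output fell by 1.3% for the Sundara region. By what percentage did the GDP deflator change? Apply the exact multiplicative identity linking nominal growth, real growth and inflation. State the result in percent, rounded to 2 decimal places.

13.07%

(1 + g_nom) = (1 + g_real)(1 + π), so π = 1.1160 / 0.9870 − 1 = 0.13070.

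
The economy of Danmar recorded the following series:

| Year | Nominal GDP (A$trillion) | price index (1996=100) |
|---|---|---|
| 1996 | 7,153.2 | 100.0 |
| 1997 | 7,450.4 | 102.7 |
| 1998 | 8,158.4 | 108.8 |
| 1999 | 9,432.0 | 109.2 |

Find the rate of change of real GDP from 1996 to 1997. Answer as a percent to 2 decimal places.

1.42%

Real GDP 1996 = 7153.2/1.000 = 7153.20.
Real GDP 1997 = 7450.4/1.027 = 7254.53.
Change = 7254.53/7153.20 − 1 = 0.0142.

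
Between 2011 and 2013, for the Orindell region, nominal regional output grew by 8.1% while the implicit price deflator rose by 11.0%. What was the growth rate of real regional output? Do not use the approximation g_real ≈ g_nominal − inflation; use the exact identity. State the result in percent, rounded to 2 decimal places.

-2.61%

(1 + g_nom) = (1 + g_real)(1 + π), so g_real = 1.0810 / 1.1100 − 1 = -0.02613.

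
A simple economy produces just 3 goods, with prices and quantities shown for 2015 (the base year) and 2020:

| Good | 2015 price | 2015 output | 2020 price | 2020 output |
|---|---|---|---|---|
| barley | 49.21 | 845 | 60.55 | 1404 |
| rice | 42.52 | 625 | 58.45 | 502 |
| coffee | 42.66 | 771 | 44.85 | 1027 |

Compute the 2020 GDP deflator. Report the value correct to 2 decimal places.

119.49

Nominal GDP 2020 = 60.55·1404 + 58.45·502 + 44.85·1027 = 160415.05.
Real GDP 2020 (at 2015 prices) = 49.21·1404 + 42.52·502 + 42.66·1027 = 134247.70.
Deflator = Nominal/Real × 100 = 160415.05/134247.70 × 100 = 119.492.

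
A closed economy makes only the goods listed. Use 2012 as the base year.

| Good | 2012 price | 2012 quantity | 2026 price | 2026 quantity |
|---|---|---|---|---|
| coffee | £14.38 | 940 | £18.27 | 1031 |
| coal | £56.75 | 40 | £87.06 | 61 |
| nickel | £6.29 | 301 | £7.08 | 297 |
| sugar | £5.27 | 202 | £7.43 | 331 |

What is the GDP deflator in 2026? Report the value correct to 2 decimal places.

131.09

Nominal GDP 2026 = 18.27·1031 + 87.06·61 + 7.08·297 + 7.43·331 = 28709.12.
Real GDP 2026 (at 2012 prices) = 14.38·1031 + 56.75·61 + 6.29·297 + 5.27·331 = 21900.03.
Deflator = Nominal/Real × 100 = 28709.12/21900.03 × 100 = 131.092.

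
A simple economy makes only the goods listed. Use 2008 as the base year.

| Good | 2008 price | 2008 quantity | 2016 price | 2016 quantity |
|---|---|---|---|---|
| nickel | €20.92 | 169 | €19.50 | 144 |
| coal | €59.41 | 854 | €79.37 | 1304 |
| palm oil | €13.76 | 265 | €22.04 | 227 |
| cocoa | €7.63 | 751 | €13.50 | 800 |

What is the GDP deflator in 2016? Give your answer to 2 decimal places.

136.11

Nominal GDP 2016 = 19.50·144 + 79.37·1304 + 22.04·227 + 13.50·800 = 122109.56.
Real GDP 2016 (at 2008 prices) = 20.92·144 + 59.41·1304 + 13.76·227 + 7.63·800 = 89710.64.
Deflator = Nominal/Real × 100 = 122109.56/89710.64 × 100 = 136.115.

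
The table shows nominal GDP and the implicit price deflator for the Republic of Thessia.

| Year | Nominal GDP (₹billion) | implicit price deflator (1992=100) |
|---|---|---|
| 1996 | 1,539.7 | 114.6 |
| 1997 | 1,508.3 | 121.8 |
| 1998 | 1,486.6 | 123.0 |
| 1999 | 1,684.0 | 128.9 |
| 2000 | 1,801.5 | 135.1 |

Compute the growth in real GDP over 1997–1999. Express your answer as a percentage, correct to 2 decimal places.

5.50%

Real GDP 1997 = 1508.3/1.218 = 1238.34.
Real GDP 1999 = 1684.0/1.289 = 1306.44.
Change = 1306.44/1238.34 − 1 = 0.0550.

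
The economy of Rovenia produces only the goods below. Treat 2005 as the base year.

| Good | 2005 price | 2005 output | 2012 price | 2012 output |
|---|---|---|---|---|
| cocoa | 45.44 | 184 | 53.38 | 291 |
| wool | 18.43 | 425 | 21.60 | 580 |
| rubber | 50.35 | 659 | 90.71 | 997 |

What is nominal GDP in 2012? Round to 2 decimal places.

118499.45

Nominal GDP 2012 = Σ (p_2012 × q_2012) = 53.38·291 + 21.60·580 + 90.71·997 = 118499.45.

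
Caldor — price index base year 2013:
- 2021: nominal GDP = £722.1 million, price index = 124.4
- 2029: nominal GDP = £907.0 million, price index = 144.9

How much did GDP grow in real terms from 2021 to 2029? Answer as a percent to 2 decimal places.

7.84%

Deflate each year: 2021 → 722.1/1.244 = 580.47; 2029 → 907.0/1.449 = 625.95.
So real GDP changed by 625.95/580.47 − 1 = 0.0784, i.e. 7.84%.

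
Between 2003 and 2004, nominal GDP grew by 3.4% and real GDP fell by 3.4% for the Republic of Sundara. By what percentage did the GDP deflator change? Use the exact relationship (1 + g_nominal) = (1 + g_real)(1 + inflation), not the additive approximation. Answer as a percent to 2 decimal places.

7.04%

(1 + g_nom) = (1 + g_real)(1 + π), so π = 1.0340 / 0.9660 − 1 = 0.07039.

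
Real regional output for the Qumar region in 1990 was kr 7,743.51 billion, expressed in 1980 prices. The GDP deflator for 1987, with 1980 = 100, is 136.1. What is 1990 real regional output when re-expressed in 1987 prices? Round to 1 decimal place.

Real regional output in 1987 prices = Real regional output in 1980 prices × (P_1987/P_1980) = 7743.51 × 1.361 = 10538.92.

kr 10,538.9 billion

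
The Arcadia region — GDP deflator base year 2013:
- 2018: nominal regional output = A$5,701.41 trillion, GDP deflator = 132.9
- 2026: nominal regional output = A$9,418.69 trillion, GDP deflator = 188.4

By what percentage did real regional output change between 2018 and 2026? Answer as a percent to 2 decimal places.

Real regional output 2018 = 5701.41 / 1.329 = 4290.00.
Real regional output 2026 = 9418.69 / 1.884 = 4999.30.
Real growth = 4999.30 / 4290.00 − 1 = 0.1653.

16.53%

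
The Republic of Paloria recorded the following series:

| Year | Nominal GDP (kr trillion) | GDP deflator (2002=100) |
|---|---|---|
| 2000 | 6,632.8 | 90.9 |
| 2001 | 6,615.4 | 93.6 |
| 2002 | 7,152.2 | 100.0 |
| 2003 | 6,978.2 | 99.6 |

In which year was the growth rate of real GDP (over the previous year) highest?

2002

2001: real = 6615.4/0.936 = 7067.74; growth vs 2000 (7296.81) = -3.14%.
2002: real = 7152.2/1.000 = 7152.20; growth vs 2001 (7067.74) = 1.20%.
2003: real = 6978.2/0.996 = 7006.22; growth vs 2002 (7152.20) = -2.04%.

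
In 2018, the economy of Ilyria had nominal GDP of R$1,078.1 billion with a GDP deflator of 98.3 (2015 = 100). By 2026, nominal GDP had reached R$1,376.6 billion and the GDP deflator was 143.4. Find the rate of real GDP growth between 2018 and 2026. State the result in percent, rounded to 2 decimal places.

Real GDP 2018 = 1078.1 / 0.983 = 1096.74.
Real GDP 2026 = 1376.6 / 1.434 = 959.97.
Real growth = 959.97 / 1096.74 − 1 = -0.1247.

-12.47%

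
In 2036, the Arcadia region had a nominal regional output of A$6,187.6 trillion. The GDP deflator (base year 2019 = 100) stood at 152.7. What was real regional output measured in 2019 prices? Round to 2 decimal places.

A$4,052.13 trillion

Real regional output = Nominal / (GDP deflator/100) = 6187.6 / 1.527 = 4052.13.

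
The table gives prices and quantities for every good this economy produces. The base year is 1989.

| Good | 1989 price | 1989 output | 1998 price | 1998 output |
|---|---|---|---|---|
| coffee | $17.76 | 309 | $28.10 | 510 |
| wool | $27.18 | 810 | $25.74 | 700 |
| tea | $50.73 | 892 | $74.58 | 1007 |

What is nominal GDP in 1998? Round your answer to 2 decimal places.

Nominal GDP 1998 = Σ (p_1998 × q_1998) = 28.10·510 + 25.74·700 + 74.58·1007 = 107451.06.

$107451.06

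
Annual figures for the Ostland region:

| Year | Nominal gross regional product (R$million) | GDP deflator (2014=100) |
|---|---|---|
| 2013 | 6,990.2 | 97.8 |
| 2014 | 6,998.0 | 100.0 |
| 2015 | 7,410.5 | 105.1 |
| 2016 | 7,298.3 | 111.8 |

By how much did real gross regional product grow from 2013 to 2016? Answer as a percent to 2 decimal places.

-8.67%

Real gross regional product 2013 = 6990.2/0.978 = 7147.44.
Real gross regional product 2016 = 7298.3/1.118 = 6528.00.
Change = 6528.00/7147.44 − 1 = -0.0867.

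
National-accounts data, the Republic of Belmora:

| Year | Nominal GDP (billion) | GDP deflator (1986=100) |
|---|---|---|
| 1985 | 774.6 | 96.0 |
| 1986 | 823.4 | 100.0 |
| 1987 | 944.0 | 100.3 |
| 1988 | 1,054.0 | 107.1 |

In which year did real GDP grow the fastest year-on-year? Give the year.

1987

1986: real = 823.4/1.000 = 823.40; growth vs 1985 (806.88) = 2.05%.
1987: real = 944.0/1.003 = 941.18; growth vs 1986 (823.40) = 14.30%.
1988: real = 1054.0/1.071 = 984.13; growth vs 1987 (941.18) = 4.56%.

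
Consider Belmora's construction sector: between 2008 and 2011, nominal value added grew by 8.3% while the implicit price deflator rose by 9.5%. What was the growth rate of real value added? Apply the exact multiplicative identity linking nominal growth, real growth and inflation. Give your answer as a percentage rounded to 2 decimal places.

(1 + g_nom) = (1 + g_real)(1 + π), so g_real = 1.0830 / 1.0950 − 1 = -0.01096.

-1.10%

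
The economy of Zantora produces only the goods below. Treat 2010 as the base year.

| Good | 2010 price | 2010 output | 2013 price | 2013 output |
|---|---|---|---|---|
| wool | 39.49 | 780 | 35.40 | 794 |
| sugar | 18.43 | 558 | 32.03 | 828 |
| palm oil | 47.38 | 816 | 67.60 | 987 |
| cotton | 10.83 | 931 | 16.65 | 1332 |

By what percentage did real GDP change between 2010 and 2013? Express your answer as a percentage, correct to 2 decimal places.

20.01%

Real GDP 2010 = Nominal GDP 2010 = 39.49·780 + 18.43·558 + 47.38·816 + 10.83·931 = 89830.95.
Real GDP 2013 (at 2010 prices) = 39.49·794 + 18.43·828 + 47.38·987 + 10.83·1332 = 107804.72.
Real growth = 107804.72/89830.95 − 1 = 0.2001.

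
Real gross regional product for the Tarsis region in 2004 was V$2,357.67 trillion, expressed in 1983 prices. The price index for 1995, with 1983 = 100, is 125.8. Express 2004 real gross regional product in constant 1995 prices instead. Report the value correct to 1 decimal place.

V$2,965.9 trillion

Real gross regional product in 1995 prices = Real gross regional product in 1983 prices × (P_1995/P_1983) = 2357.67 × 1.258 = 2965.95.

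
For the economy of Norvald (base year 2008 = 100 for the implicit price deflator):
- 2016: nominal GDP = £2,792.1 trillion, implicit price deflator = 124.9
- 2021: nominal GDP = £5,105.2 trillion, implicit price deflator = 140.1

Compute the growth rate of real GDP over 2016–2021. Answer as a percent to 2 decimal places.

63.01%

Deflate each year: 2016 → 2792.1/1.249 = 2235.47; 2021 → 5105.2/1.401 = 3643.97.
So real GDP changed by 3643.97/2235.47 − 1 = 0.6301, i.e. 63.01%.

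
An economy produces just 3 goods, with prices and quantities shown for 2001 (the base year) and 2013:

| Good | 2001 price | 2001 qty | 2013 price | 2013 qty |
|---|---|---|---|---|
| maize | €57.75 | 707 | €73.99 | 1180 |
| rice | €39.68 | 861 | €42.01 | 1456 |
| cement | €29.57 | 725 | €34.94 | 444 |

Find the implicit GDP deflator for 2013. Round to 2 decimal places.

117.94

Nominal GDP 2013 = 73.99·1180 + 42.01·1456 + 34.94·444 = 163988.12.
Real GDP 2013 (at 2001 prices) = 57.75·1180 + 39.68·1456 + 29.57·444 = 139048.16.
Deflator = Nominal/Real × 100 = 163988.12/139048.16 × 100 = 117.936.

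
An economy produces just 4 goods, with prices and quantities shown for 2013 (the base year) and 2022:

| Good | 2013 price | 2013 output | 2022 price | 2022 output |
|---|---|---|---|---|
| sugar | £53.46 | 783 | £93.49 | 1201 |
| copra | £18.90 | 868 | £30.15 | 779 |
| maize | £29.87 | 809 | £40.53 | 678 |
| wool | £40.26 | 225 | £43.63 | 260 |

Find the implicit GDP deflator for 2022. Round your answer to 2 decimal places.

Nominal GDP 2022 = 93.49·1201 + 30.15·779 + 40.53·678 + 43.63·260 = 174591.48.
Real GDP 2022 (at 2013 prices) = 53.46·1201 + 18.90·779 + 29.87·678 + 40.26·260 = 109648.02.
Deflator = Nominal/Real × 100 = 174591.48/109648.02 × 100 = 159.229.

159.23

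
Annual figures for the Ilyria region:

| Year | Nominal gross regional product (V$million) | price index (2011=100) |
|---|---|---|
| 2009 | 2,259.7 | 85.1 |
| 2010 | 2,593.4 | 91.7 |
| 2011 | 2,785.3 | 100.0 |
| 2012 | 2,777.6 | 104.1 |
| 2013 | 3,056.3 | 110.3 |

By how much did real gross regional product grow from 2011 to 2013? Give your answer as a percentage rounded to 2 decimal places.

-0.52%

Real gross regional product 2011 = 2785.3/1.000 = 2785.30.
Real gross regional product 2013 = 3056.3/1.103 = 2770.90.
Change = 2770.90/2785.30 − 1 = -0.0052.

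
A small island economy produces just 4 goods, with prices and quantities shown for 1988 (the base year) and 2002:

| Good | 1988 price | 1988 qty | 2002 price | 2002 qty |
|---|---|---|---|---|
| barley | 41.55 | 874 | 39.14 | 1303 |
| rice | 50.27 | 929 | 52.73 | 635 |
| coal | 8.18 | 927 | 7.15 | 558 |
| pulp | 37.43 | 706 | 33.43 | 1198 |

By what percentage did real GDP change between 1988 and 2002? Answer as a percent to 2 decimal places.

15.76%

Real GDP 1988 = Nominal GDP 1988 = 41.55·874 + 50.27·929 + 8.18·927 + 37.43·706 = 117023.97.
Real GDP 2002 (at 1988 prices) = 41.55·1303 + 50.27·635 + 8.18·558 + 37.43·1198 = 135466.68.
Real growth = 135466.68/117023.97 − 1 = 0.1576.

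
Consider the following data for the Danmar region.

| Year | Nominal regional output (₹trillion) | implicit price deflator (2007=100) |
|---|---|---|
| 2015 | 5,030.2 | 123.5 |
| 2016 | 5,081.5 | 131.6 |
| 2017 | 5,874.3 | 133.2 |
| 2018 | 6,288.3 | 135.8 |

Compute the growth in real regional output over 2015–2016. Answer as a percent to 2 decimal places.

-5.20%

Real regional output 2015 = 5030.2/1.235 = 4073.04.
Real regional output 2016 = 5081.5/1.316 = 3861.32.
Change = 3861.32/4073.04 − 1 = -0.0520.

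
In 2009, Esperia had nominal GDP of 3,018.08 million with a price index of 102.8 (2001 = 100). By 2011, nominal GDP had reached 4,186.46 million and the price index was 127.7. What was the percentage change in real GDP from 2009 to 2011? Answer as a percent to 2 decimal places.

11.67%

Real GDP 2009 = 3018.08 / 1.028 = 2935.88.
Real GDP 2011 = 4186.46 / 1.277 = 3278.36.
Real growth = 3278.36 / 2935.88 − 1 = 0.1167.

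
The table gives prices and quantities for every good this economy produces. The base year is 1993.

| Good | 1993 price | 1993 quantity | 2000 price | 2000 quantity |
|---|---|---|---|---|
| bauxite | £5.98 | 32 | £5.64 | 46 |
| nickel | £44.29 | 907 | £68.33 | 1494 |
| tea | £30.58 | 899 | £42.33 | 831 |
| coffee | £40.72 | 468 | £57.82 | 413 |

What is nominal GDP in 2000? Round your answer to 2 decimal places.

Nominal GDP 2000 = Σ (p_2000 × q_2000) = 5.64·46 + 68.33·1494 + 42.33·831 + 57.82·413 = 161400.35.

£161400.35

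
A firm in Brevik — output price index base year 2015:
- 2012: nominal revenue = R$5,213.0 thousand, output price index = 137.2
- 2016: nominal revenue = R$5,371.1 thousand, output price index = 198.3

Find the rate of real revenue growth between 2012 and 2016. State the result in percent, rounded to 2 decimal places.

Real revenue 2012 = 5213.0 / 1.372 = 3799.56.
Real revenue 2016 = 5371.1 / 1.983 = 2708.57.
Real growth = 2708.57 / 3799.56 − 1 = -0.2871.

-28.71%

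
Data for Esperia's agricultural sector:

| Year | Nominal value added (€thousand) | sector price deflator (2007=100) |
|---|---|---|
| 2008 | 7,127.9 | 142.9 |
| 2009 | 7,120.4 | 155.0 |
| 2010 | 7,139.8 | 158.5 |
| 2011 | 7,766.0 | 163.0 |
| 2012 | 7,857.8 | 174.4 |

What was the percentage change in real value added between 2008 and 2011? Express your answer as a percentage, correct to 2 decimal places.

-4.48%

Real value added 2008 = 7127.9/1.429 = 4988.03.
Real value added 2011 = 7766.0/1.630 = 4764.42.
Change = 4764.42/4988.03 − 1 = -0.0448.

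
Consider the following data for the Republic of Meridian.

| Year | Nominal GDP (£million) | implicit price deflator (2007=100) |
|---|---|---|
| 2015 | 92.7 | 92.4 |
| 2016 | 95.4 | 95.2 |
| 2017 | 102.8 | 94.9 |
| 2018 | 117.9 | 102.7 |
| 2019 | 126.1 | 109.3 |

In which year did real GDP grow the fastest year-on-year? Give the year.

2016: real = 95.4/0.952 = 100.21; growth vs 2015 (100.32) = -0.11%.
2017: real = 102.8/0.949 = 108.32; growth vs 2016 (100.21) = 8.09%.
2018: real = 117.9/1.027 = 114.80; growth vs 2017 (108.32) = 5.98%.
2019: real = 126.1/1.093 = 115.37; growth vs 2018 (114.80) = 0.50%.

2017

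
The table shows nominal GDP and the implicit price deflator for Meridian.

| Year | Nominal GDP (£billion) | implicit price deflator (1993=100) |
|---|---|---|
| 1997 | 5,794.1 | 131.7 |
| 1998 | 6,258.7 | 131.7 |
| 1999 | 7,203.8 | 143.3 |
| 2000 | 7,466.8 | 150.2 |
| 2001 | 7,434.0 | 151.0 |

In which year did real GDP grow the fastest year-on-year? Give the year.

1998: real = 6258.7/1.317 = 4752.24; growth vs 1997 (4399.47) = 8.02%.
1999: real = 7203.8/1.433 = 5027.08; growth vs 1998 (4752.24) = 5.78%.
2000: real = 7466.8/1.502 = 4971.24; growth vs 1999 (5027.08) = -1.11%.
2001: real = 7434.0/1.510 = 4923.18; growth vs 2000 (4971.24) = -0.97%.

1998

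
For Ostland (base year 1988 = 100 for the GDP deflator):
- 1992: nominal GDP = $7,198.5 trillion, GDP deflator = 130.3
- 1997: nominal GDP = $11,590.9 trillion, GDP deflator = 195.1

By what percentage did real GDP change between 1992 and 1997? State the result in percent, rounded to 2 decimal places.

7.54%

Real GDP 1992 = 7198.5 / 1.303 = 5524.56.
Real GDP 1997 = 11590.9 / 1.951 = 5941.00.
Real growth = 5941.00 / 5524.56 − 1 = 0.0754.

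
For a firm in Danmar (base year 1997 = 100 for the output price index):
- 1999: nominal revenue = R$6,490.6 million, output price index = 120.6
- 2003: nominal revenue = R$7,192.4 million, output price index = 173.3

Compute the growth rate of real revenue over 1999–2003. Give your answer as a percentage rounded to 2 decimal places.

Real revenue 1999 = 6490.6 / 1.206 = 5381.92.
Real revenue 2003 = 7192.4 / 1.733 = 4150.26.
Real growth = 4150.26 / 5381.92 − 1 = -0.2289.

-22.89%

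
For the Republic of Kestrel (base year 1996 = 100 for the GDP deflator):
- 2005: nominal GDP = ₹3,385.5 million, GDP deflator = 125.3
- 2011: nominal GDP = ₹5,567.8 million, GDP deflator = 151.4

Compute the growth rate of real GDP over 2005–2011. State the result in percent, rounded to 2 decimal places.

36.11%

Real GDP 2005 = 3385.5 / 1.253 = 2701.92.
Real GDP 2011 = 5567.8 / 1.514 = 3677.54.
Real growth = 3677.54 / 2701.92 − 1 = 0.3611.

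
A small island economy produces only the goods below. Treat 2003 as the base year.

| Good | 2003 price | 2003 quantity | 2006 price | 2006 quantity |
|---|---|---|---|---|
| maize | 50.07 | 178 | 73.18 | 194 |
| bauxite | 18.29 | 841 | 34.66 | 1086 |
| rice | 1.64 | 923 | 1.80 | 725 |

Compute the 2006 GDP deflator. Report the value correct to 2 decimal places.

172.73

Nominal GDP 2006 = 73.18·194 + 34.66·1086 + 1.80·725 = 53142.68.
Real GDP 2006 (at 2003 prices) = 50.07·194 + 18.29·1086 + 1.64·725 = 30765.52.
Deflator = Nominal/Real × 100 = 53142.68/30765.52 × 100 = 172.735.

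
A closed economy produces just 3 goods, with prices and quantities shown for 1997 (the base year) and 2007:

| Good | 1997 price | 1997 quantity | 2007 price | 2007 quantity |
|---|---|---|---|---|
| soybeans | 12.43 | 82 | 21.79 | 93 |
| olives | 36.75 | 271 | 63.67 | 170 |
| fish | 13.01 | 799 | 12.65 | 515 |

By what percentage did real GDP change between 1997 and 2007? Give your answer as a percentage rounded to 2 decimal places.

Real GDP 1997 = Nominal GDP 1997 = 12.43·82 + 36.75·271 + 13.01·799 = 21373.50.
Real GDP 2007 (at 1997 prices) = 12.43·93 + 36.75·170 + 13.01·515 = 14103.64.
Real growth = 14103.64/21373.50 − 1 = -0.3401.

-34.01%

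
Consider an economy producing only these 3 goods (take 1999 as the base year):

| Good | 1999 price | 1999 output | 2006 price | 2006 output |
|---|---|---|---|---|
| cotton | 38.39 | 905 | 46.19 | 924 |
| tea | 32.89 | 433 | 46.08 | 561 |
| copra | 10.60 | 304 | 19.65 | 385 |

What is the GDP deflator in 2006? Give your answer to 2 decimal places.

131.19

Nominal GDP 2006 = 46.19·924 + 46.08·561 + 19.65·385 = 76095.69.
Real GDP 2006 (at 1999 prices) = 38.39·924 + 32.89·561 + 10.60·385 = 58004.65.
Deflator = Nominal/Real × 100 = 76095.69/58004.65 × 100 = 131.189.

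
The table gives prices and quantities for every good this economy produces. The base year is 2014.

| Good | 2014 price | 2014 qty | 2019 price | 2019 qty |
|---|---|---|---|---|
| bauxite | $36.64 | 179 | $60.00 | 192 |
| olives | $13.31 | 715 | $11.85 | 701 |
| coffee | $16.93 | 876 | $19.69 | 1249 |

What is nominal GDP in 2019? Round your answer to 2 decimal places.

Nominal GDP 2019 = Σ (p_2019 × q_2019) = 60.00·192 + 11.85·701 + 19.69·1249 = 44419.66.

$44419.66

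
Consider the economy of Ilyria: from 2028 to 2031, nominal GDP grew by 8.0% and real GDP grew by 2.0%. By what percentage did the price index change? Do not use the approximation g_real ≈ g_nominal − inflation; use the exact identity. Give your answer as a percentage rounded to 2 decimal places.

(1 + g_nom) = (1 + g_real)(1 + π), so π = 1.0800 / 1.0200 − 1 = 0.05882.

5.88%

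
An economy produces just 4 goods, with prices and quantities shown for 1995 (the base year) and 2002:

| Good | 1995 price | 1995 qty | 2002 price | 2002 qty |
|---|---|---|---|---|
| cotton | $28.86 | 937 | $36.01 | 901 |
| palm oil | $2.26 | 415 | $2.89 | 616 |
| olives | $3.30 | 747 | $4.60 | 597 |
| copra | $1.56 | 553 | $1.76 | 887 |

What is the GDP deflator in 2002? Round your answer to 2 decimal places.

125.31

Nominal GDP 2002 = 36.01·901 + 2.89·616 + 4.60·597 + 1.76·887 = 38532.57.
Real GDP 2002 (at 1995 prices) = 28.86·901 + 2.26·616 + 3.30·597 + 1.56·887 = 30748.84.
Deflator = Nominal/Real × 100 = 38532.57/30748.84 × 100 = 125.314.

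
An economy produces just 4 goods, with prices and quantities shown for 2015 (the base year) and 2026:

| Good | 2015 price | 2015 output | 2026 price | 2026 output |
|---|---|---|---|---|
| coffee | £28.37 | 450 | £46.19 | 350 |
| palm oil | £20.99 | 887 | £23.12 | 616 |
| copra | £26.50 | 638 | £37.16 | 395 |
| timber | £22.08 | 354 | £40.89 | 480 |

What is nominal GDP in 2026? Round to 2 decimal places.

Nominal GDP 2026 = Σ (p_2026 × q_2026) = 46.19·350 + 23.12·616 + 37.16·395 + 40.89·480 = 64713.82.

£64713.82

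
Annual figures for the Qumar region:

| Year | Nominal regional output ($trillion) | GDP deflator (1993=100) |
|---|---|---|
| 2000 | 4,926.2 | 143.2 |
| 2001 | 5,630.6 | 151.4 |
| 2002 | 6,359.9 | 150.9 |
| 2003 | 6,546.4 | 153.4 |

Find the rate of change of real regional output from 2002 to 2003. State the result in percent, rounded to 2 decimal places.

1.25%

Real regional output 2002 = 6359.9/1.509 = 4214.65.
Real regional output 2003 = 6546.4/1.534 = 4267.54.
Change = 4267.54/4214.65 − 1 = 0.0125.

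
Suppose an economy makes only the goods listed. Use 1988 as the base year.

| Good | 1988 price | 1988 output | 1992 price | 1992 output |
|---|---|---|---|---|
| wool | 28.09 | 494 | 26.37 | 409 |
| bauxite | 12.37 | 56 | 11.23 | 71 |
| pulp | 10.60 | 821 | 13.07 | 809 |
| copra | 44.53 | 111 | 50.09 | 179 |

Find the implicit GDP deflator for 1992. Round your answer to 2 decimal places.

107.64

Nominal GDP 1992 = 26.37·409 + 11.23·71 + 13.07·809 + 50.09·179 = 31122.40.
Real GDP 1992 (at 1988 prices) = 28.09·409 + 12.37·71 + 10.60·809 + 44.53·179 = 28913.35.
Deflator = Nominal/Real × 100 = 31122.40/28913.35 × 100 = 107.640.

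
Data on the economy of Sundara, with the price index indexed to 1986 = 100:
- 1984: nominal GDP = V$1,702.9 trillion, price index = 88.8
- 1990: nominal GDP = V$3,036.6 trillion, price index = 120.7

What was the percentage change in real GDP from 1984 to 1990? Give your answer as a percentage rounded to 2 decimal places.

31.19%

Deflate each year: 1984 → 1702.9/0.888 = 1917.68; 1990 → 3036.6/1.207 = 2515.82.
So real GDP changed by 2515.82/1917.68 − 1 = 0.3119, i.e. 31.19%.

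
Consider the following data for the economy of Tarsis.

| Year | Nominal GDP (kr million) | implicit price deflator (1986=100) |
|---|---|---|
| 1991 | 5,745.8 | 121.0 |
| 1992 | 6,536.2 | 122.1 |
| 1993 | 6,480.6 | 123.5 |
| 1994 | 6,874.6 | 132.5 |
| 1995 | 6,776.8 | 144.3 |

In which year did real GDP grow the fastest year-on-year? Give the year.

1992: real = 6536.2/1.221 = 5353.15; growth vs 1991 (4748.60) = 12.73%.
1993: real = 6480.6/1.235 = 5247.45; growth vs 1992 (5353.15) = -1.97%.
1994: real = 6874.6/1.325 = 5188.38; growth vs 1993 (5247.45) = -1.13%.
1995: real = 6776.8/1.443 = 4696.33; growth vs 1994 (5188.38) = -9.48%.

1992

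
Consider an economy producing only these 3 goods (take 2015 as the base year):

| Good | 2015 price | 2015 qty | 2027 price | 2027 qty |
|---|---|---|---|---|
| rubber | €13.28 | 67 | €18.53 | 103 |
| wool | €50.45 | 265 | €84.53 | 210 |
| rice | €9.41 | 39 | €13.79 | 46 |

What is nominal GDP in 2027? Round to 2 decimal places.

Nominal GDP 2027 = Σ (p_2027 × q_2027) = 18.53·103 + 84.53·210 + 13.79·46 = 20294.23.

€20294.23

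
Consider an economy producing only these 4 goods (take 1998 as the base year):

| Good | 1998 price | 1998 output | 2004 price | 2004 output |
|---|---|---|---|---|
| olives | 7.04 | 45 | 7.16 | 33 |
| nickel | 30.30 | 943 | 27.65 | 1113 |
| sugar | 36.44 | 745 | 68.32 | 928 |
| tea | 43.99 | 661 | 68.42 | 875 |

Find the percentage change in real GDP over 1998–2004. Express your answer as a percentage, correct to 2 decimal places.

Real GDP 1998 = Nominal GDP 1998 = 7.04·45 + 30.30·943 + 36.44·745 + 43.99·661 = 85114.89.
Real GDP 2004 (at 1998 prices) = 7.04·33 + 30.30·1113 + 36.44·928 + 43.99·875 = 106263.79.
Real growth = 106263.79/85114.89 − 1 = 0.2485.

24.85%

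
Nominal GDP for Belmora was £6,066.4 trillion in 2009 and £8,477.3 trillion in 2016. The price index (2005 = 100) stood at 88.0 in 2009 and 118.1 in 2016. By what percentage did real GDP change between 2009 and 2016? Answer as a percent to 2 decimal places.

Real GDP 2009 = 6066.4 / 0.880 = 6893.64.
Real GDP 2016 = 8477.3 / 1.181 = 7178.07.
Real growth = 7178.07 / 6893.64 − 1 = 0.0413.

4.13%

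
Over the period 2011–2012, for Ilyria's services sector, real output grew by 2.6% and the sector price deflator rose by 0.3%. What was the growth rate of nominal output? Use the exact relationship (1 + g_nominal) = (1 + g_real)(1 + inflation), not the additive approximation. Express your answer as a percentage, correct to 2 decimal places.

(1 + g_nom) = (1 + g_real)(1 + π) = 1.0260 × 1.0030 = 1.02908.

2.91%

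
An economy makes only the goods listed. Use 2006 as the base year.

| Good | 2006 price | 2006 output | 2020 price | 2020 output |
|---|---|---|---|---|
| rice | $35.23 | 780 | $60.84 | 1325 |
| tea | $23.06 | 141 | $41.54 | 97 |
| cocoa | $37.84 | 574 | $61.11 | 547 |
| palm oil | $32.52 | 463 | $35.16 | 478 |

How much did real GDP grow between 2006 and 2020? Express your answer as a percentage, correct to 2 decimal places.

26.15%

Real GDP 2006 = Nominal GDP 2006 = 35.23·780 + 23.06·141 + 37.84·574 + 32.52·463 = 67507.78.
Real GDP 2020 (at 2006 prices) = 35.23·1325 + 23.06·97 + 37.84·547 + 32.52·478 = 85159.61.
Real growth = 85159.61/67507.78 − 1 = 0.2615.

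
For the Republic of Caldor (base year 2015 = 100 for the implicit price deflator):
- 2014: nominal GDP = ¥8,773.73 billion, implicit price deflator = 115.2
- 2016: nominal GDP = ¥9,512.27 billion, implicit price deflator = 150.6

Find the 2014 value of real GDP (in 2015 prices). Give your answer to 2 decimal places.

¥7,616.09 billion

Real GDP = Nominal / (implicit price deflator/100) = 8773.73 / 1.152 = 7616.09.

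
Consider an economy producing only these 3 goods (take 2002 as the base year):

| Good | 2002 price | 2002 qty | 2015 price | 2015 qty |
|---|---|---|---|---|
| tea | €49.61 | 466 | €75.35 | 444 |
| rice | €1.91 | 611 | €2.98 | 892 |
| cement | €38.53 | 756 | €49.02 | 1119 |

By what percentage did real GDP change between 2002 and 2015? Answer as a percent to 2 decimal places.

25.15%

Real GDP 2002 = Nominal GDP 2002 = 49.61·466 + 1.91·611 + 38.53·756 = 53413.95.
Real GDP 2015 (at 2002 prices) = 49.61·444 + 1.91·892 + 38.53·1119 = 66845.63.
Real growth = 66845.63/53413.95 − 1 = 0.2515.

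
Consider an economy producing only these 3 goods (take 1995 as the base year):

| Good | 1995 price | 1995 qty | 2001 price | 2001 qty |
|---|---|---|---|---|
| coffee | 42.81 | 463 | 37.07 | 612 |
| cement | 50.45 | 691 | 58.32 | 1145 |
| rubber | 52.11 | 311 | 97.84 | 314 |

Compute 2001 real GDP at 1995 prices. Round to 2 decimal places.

Real GDP 2001 = Σ (p_1995 × q_2001) = 42.81·612 + 50.45·1145 + 52.11·314 = 100327.51.

100327.51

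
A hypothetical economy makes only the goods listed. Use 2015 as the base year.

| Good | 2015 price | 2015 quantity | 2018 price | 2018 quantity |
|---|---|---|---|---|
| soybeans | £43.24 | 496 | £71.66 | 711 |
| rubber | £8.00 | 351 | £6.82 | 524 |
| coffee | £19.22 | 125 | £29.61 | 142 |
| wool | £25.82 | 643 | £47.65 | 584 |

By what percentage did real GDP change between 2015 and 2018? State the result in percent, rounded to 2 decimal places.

Real GDP 2015 = Nominal GDP 2015 = 43.24·496 + 8.00·351 + 19.22·125 + 25.82·643 = 43259.80.
Real GDP 2018 (at 2015 prices) = 43.24·711 + 8.00·524 + 19.22·142 + 25.82·584 = 52743.76.
Real growth = 52743.76/43259.80 − 1 = 0.2192.

21.92%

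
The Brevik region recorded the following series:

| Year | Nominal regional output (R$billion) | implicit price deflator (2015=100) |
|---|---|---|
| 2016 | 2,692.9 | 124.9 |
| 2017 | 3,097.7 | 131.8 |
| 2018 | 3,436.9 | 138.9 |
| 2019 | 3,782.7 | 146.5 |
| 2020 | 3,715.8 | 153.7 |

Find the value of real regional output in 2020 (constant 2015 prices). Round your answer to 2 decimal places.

Real regional output 2020 = 3715.8 / 1.537 = 2417.57.

R$2,417.57 billion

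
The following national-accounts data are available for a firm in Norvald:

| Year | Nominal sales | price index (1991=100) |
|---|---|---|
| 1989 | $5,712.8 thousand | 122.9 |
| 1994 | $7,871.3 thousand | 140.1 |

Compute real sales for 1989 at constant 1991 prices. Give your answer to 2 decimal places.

Real sales = Nominal / (price index/100) = 5712.8 / 1.229 = 4648.33.

$4,648.33 thousand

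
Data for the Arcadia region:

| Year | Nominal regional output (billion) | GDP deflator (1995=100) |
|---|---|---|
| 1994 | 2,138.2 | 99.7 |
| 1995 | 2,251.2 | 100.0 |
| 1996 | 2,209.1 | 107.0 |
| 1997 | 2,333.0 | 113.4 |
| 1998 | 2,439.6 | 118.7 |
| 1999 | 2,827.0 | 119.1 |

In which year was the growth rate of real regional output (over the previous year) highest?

1995: real = 2251.2/1.000 = 2251.20; growth vs 1994 (2144.63) = 4.97%.
1996: real = 2209.1/1.070 = 2064.58; growth vs 1995 (2251.20) = -8.29%.
1997: real = 2333.0/1.134 = 2057.32; growth vs 1996 (2064.58) = -0.35%.
1998: real = 2439.6/1.187 = 2055.27; growth vs 1997 (2057.32) = -0.10%.
1999: real = 2827.0/1.191 = 2373.64; growth vs 1998 (2055.27) = 15.49%.

1999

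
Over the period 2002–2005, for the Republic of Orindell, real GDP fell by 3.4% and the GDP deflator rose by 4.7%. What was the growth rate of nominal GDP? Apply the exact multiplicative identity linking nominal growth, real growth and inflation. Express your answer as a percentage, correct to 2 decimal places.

1.14%

(1 + g_nom) = (1 + g_real)(1 + π) = 0.9660 × 1.0470 = 1.01140.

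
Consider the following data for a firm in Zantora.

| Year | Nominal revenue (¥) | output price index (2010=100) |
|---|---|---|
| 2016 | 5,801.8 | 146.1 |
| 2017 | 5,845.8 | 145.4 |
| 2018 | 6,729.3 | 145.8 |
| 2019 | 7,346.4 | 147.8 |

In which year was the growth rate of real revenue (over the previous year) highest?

2018

2017: real = 5845.8/1.454 = 4020.50; growth vs 2016 (3971.12) = 1.24%.
2018: real = 6729.3/1.458 = 4615.43; growth vs 2017 (4020.50) = 14.80%.
2019: real = 7346.4/1.478 = 4970.50; growth vs 2018 (4615.43) = 7.69%.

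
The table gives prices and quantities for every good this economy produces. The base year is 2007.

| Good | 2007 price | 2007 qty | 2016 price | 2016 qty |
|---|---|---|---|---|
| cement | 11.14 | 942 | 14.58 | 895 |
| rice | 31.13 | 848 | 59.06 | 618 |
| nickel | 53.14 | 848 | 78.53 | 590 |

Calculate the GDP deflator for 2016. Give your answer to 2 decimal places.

Nominal GDP 2016 = 14.58·895 + 59.06·618 + 78.53·590 = 95880.88.
Real GDP 2016 (at 2007 prices) = 11.14·895 + 31.13·618 + 53.14·590 = 60561.24.
Deflator = Nominal/Real × 100 = 95880.88/60561.24 × 100 = 158.321.

158.32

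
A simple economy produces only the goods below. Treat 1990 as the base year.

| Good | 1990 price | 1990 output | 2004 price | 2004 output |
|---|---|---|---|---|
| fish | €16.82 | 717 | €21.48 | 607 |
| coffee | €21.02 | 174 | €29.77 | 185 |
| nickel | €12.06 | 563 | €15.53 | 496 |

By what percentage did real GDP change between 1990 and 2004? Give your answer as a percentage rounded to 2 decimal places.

-10.78%

Real GDP 1990 = Nominal GDP 1990 = 16.82·717 + 21.02·174 + 12.06·563 = 22507.20.
Real GDP 2004 (at 1990 prices) = 16.82·607 + 21.02·185 + 12.06·496 = 20080.20.
Real growth = 20080.20/22507.20 − 1 = -0.1078.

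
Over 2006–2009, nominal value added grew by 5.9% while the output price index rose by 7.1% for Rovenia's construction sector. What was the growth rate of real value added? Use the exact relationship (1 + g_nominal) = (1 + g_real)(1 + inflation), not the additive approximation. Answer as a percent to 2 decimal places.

(1 + g_nom) = (1 + g_real)(1 + π), so g_real = 1.0590 / 1.0710 − 1 = -0.01120.

-1.12%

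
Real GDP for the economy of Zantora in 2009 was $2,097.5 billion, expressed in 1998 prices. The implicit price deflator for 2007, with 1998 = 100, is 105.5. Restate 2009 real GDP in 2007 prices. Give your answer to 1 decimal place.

Real GDP in 2007 prices = Real GDP in 1998 prices × (P_2007/P_1998) = 2097.5 × 1.055 = 2212.86.

$2,212.9 billion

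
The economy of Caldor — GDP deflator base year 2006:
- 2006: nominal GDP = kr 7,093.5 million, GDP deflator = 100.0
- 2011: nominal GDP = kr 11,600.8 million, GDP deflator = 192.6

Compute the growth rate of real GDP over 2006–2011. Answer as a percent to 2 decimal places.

Deflate each year: 2006 → 7093.5/1.000 = 7093.50; 2011 → 11600.8/1.926 = 6023.26.
So real GDP changed by 6023.26/7093.50 − 1 = -0.1509, i.e. -15.09%.

-15.09%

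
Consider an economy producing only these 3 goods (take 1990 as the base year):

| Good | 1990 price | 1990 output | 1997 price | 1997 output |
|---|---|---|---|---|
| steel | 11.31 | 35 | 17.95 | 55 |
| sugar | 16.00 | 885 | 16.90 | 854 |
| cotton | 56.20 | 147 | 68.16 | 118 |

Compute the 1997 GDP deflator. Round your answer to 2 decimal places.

Nominal GDP 1997 = 17.95·55 + 16.90·854 + 68.16·118 = 23462.73.
Real GDP 1997 (at 1990 prices) = 11.31·55 + 16.00·854 + 56.20·118 = 20917.65.
Deflator = Nominal/Real × 100 = 23462.73/20917.65 × 100 = 112.167.

112.17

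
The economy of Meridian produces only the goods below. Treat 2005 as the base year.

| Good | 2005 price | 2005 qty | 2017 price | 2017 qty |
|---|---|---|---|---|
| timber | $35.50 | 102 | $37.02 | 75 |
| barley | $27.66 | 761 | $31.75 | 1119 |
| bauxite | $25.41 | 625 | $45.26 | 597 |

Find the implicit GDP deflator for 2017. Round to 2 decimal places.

133.91

Nominal GDP 2017 = 37.02·75 + 31.75·1119 + 45.26·597 = 65324.97.
Real GDP 2017 (at 2005 prices) = 35.50·75 + 27.66·1119 + 25.41·597 = 48783.81.
Deflator = Nominal/Real × 100 = 65324.97/48783.81 × 100 = 133.907.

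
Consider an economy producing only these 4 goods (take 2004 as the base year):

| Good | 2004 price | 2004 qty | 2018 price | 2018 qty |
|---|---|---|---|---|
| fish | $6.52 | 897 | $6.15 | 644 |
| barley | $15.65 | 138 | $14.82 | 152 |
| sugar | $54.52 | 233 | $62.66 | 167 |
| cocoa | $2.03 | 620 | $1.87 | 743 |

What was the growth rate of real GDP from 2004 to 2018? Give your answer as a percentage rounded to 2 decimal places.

Real GDP 2004 = Nominal GDP 2004 = 6.52·897 + 15.65·138 + 54.52·233 + 2.03·620 = 21969.90.
Real GDP 2018 (at 2004 prices) = 6.52·644 + 15.65·152 + 54.52·167 + 2.03·743 = 17190.81.
Real growth = 17190.81/21969.90 − 1 = -0.2175.

-21.75%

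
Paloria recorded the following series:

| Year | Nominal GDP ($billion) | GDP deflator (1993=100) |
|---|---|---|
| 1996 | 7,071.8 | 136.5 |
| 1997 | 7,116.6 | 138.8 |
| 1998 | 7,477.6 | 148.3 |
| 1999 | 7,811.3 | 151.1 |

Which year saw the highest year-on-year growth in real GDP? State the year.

1997: real = 7116.6/1.388 = 5127.23; growth vs 1996 (5180.81) = -1.03%.
1998: real = 7477.6/1.483 = 5042.21; growth vs 1997 (5127.23) = -1.66%.
1999: real = 7811.3/1.511 = 5169.62; growth vs 1998 (5042.21) = 2.53%.

1999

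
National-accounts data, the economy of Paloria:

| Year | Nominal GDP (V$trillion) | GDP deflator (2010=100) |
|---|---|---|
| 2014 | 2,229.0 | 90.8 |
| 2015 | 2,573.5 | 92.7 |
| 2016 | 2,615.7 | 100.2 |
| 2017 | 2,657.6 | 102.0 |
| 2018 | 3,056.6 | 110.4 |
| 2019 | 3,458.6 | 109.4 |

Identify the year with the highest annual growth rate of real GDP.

2019

2015: real = 2573.5/0.927 = 2776.16; growth vs 2014 (2454.85) = 13.09%.
2016: real = 2615.7/1.002 = 2610.48; growth vs 2015 (2776.16) = -5.97%.
2017: real = 2657.6/1.020 = 2605.49; growth vs 2016 (2610.48) = -0.19%.
2018: real = 3056.6/1.104 = 2768.66; growth vs 2017 (2605.49) = 6.26%.
2019: real = 3458.6/1.094 = 3161.43; growth vs 2018 (2768.66) = 14.19%.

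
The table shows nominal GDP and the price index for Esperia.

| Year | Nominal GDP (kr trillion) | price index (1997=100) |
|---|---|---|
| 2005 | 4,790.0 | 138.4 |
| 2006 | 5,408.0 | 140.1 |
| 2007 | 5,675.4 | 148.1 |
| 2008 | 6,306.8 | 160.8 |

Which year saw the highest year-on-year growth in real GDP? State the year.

2006: real = 5408.0/1.401 = 3860.10; growth vs 2005 (3460.98) = 11.53%.
2007: real = 5675.4/1.481 = 3832.14; growth vs 2006 (3860.10) = -0.72%.
2008: real = 6306.8/1.608 = 3922.14; growth vs 2007 (3832.14) = 2.35%.

2006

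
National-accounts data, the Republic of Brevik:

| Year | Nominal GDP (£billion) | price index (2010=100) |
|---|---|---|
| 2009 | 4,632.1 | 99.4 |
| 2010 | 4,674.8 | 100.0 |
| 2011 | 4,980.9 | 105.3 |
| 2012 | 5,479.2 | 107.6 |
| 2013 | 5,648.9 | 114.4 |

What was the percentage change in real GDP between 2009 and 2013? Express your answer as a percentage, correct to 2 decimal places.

5.96%

Real GDP 2009 = 4632.1/0.994 = 4660.06.
Real GDP 2013 = 5648.9/1.144 = 4937.85.
Change = 4937.85/4660.06 − 1 = 0.0596.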